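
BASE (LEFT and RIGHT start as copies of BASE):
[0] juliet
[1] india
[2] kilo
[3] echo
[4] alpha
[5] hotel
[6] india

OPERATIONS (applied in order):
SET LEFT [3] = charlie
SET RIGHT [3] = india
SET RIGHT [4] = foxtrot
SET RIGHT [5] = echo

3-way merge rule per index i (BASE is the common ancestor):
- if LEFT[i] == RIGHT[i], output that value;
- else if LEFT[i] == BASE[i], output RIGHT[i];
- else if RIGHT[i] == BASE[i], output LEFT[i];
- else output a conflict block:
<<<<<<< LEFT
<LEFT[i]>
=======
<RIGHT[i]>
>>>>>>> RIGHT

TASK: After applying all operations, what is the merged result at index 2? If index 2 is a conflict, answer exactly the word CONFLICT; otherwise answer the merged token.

Answer: kilo

Derivation:
Final LEFT:  [juliet, india, kilo, charlie, alpha, hotel, india]
Final RIGHT: [juliet, india, kilo, india, foxtrot, echo, india]
i=0: L=juliet R=juliet -> agree -> juliet
i=1: L=india R=india -> agree -> india
i=2: L=kilo R=kilo -> agree -> kilo
i=3: BASE=echo L=charlie R=india all differ -> CONFLICT
i=4: L=alpha=BASE, R=foxtrot -> take RIGHT -> foxtrot
i=5: L=hotel=BASE, R=echo -> take RIGHT -> echo
i=6: L=india R=india -> agree -> india
Index 2 -> kilo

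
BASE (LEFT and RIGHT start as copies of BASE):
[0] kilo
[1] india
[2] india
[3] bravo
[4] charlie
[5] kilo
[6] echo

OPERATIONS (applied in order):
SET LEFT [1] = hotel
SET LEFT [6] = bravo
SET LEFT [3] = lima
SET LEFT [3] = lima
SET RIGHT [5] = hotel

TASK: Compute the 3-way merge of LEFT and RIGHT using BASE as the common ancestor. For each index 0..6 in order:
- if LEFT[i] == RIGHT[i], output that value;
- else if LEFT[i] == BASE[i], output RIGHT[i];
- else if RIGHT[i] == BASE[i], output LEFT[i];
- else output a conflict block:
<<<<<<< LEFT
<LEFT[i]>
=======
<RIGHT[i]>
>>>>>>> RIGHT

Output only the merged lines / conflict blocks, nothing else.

Answer: kilo
hotel
india
lima
charlie
hotel
bravo

Derivation:
Final LEFT:  [kilo, hotel, india, lima, charlie, kilo, bravo]
Final RIGHT: [kilo, india, india, bravo, charlie, hotel, echo]
i=0: L=kilo R=kilo -> agree -> kilo
i=1: L=hotel, R=india=BASE -> take LEFT -> hotel
i=2: L=india R=india -> agree -> india
i=3: L=lima, R=bravo=BASE -> take LEFT -> lima
i=4: L=charlie R=charlie -> agree -> charlie
i=5: L=kilo=BASE, R=hotel -> take RIGHT -> hotel
i=6: L=bravo, R=echo=BASE -> take LEFT -> bravo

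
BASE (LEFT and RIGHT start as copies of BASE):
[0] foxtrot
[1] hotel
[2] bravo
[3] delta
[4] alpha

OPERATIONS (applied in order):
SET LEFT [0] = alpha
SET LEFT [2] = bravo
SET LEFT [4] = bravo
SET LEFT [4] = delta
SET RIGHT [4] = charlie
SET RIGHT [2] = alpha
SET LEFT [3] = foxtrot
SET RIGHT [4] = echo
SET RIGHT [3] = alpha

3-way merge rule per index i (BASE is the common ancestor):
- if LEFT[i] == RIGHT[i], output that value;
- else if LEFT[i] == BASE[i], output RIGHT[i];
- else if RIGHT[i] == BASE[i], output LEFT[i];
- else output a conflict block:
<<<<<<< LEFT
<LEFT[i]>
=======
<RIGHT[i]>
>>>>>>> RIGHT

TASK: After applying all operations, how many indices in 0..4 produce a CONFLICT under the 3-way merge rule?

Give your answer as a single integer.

Answer: 2

Derivation:
Final LEFT:  [alpha, hotel, bravo, foxtrot, delta]
Final RIGHT: [foxtrot, hotel, alpha, alpha, echo]
i=0: L=alpha, R=foxtrot=BASE -> take LEFT -> alpha
i=1: L=hotel R=hotel -> agree -> hotel
i=2: L=bravo=BASE, R=alpha -> take RIGHT -> alpha
i=3: BASE=delta L=foxtrot R=alpha all differ -> CONFLICT
i=4: BASE=alpha L=delta R=echo all differ -> CONFLICT
Conflict count: 2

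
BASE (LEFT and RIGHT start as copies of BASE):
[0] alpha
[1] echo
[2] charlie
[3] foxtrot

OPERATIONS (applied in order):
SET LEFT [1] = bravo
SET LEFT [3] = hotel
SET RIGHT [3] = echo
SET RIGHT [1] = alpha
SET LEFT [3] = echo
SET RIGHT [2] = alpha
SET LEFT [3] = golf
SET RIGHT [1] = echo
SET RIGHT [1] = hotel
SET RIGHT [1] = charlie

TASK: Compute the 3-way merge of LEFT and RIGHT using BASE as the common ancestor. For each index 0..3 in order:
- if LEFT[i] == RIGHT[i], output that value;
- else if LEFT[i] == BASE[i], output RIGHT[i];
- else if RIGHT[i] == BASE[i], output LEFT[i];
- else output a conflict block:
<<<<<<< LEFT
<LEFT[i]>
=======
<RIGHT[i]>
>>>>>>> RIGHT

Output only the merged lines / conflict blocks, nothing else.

Answer: alpha
<<<<<<< LEFT
bravo
=======
charlie
>>>>>>> RIGHT
alpha
<<<<<<< LEFT
golf
=======
echo
>>>>>>> RIGHT

Derivation:
Final LEFT:  [alpha, bravo, charlie, golf]
Final RIGHT: [alpha, charlie, alpha, echo]
i=0: L=alpha R=alpha -> agree -> alpha
i=1: BASE=echo L=bravo R=charlie all differ -> CONFLICT
i=2: L=charlie=BASE, R=alpha -> take RIGHT -> alpha
i=3: BASE=foxtrot L=golf R=echo all differ -> CONFLICT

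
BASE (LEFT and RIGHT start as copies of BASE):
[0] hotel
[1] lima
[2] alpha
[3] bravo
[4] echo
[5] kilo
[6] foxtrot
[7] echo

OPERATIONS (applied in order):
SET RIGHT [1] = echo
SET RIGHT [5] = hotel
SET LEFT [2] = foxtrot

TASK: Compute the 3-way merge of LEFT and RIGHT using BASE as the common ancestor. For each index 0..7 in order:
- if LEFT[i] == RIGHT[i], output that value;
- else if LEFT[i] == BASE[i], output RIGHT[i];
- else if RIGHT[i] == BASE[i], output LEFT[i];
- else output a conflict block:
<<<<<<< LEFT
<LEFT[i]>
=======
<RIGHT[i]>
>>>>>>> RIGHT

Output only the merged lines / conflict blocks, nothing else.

Answer: hotel
echo
foxtrot
bravo
echo
hotel
foxtrot
echo

Derivation:
Final LEFT:  [hotel, lima, foxtrot, bravo, echo, kilo, foxtrot, echo]
Final RIGHT: [hotel, echo, alpha, bravo, echo, hotel, foxtrot, echo]
i=0: L=hotel R=hotel -> agree -> hotel
i=1: L=lima=BASE, R=echo -> take RIGHT -> echo
i=2: L=foxtrot, R=alpha=BASE -> take LEFT -> foxtrot
i=3: L=bravo R=bravo -> agree -> bravo
i=4: L=echo R=echo -> agree -> echo
i=5: L=kilo=BASE, R=hotel -> take RIGHT -> hotel
i=6: L=foxtrot R=foxtrot -> agree -> foxtrot
i=7: L=echo R=echo -> agree -> echo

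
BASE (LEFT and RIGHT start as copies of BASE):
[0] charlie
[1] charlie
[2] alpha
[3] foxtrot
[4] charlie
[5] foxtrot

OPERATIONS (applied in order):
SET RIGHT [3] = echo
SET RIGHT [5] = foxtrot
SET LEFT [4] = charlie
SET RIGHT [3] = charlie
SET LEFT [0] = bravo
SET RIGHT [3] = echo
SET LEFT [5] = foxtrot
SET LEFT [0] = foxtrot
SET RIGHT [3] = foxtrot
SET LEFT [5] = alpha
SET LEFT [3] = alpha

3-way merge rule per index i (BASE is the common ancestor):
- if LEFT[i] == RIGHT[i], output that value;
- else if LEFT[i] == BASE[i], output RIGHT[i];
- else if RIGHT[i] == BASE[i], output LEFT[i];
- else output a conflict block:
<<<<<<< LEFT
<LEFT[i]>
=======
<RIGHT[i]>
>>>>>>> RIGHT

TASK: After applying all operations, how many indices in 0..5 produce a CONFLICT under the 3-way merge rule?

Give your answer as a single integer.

Final LEFT:  [foxtrot, charlie, alpha, alpha, charlie, alpha]
Final RIGHT: [charlie, charlie, alpha, foxtrot, charlie, foxtrot]
i=0: L=foxtrot, R=charlie=BASE -> take LEFT -> foxtrot
i=1: L=charlie R=charlie -> agree -> charlie
i=2: L=alpha R=alpha -> agree -> alpha
i=3: L=alpha, R=foxtrot=BASE -> take LEFT -> alpha
i=4: L=charlie R=charlie -> agree -> charlie
i=5: L=alpha, R=foxtrot=BASE -> take LEFT -> alpha
Conflict count: 0

Answer: 0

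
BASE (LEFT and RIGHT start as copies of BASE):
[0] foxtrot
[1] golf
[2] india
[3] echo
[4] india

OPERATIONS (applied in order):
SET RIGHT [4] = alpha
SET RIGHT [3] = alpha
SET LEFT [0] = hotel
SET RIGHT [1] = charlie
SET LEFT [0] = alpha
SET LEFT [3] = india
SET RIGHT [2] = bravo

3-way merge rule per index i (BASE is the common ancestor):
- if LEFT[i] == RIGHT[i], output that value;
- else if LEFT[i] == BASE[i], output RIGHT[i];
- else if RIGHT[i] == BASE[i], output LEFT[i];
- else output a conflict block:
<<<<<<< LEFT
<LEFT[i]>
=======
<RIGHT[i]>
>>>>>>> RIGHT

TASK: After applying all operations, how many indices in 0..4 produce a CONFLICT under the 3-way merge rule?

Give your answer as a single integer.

Final LEFT:  [alpha, golf, india, india, india]
Final RIGHT: [foxtrot, charlie, bravo, alpha, alpha]
i=0: L=alpha, R=foxtrot=BASE -> take LEFT -> alpha
i=1: L=golf=BASE, R=charlie -> take RIGHT -> charlie
i=2: L=india=BASE, R=bravo -> take RIGHT -> bravo
i=3: BASE=echo L=india R=alpha all differ -> CONFLICT
i=4: L=india=BASE, R=alpha -> take RIGHT -> alpha
Conflict count: 1

Answer: 1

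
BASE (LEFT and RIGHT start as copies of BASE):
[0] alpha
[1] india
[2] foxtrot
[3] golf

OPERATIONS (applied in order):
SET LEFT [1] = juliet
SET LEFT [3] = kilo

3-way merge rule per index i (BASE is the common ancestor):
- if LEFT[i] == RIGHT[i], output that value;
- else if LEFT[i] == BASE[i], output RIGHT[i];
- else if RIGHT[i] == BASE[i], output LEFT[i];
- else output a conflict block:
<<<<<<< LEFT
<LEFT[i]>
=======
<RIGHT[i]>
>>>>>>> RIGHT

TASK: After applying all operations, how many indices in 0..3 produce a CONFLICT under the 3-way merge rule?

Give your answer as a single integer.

Answer: 0

Derivation:
Final LEFT:  [alpha, juliet, foxtrot, kilo]
Final RIGHT: [alpha, india, foxtrot, golf]
i=0: L=alpha R=alpha -> agree -> alpha
i=1: L=juliet, R=india=BASE -> take LEFT -> juliet
i=2: L=foxtrot R=foxtrot -> agree -> foxtrot
i=3: L=kilo, R=golf=BASE -> take LEFT -> kilo
Conflict count: 0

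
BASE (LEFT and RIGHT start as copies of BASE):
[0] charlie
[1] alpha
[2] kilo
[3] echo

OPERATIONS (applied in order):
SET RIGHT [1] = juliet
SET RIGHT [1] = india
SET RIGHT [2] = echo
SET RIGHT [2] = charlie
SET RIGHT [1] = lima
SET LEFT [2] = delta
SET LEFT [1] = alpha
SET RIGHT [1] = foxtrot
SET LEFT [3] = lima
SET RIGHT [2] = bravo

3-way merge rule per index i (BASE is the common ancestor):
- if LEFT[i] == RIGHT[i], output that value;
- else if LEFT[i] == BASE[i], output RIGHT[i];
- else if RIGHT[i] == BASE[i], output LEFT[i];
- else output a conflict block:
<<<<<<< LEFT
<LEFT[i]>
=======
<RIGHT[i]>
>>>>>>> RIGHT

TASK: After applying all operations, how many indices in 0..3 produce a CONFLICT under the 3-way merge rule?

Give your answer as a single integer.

Answer: 1

Derivation:
Final LEFT:  [charlie, alpha, delta, lima]
Final RIGHT: [charlie, foxtrot, bravo, echo]
i=0: L=charlie R=charlie -> agree -> charlie
i=1: L=alpha=BASE, R=foxtrot -> take RIGHT -> foxtrot
i=2: BASE=kilo L=delta R=bravo all differ -> CONFLICT
i=3: L=lima, R=echo=BASE -> take LEFT -> lima
Conflict count: 1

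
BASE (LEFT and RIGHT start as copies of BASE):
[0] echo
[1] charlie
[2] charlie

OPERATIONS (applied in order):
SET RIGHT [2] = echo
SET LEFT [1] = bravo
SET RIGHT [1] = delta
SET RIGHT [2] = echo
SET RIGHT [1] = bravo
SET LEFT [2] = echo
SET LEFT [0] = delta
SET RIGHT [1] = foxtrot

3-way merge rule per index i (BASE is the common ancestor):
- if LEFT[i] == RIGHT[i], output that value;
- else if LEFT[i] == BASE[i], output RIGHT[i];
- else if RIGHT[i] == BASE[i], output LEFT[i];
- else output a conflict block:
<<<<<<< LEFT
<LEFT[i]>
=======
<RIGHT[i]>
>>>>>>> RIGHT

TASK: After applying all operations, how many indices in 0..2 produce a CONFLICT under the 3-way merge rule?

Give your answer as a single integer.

Answer: 1

Derivation:
Final LEFT:  [delta, bravo, echo]
Final RIGHT: [echo, foxtrot, echo]
i=0: L=delta, R=echo=BASE -> take LEFT -> delta
i=1: BASE=charlie L=bravo R=foxtrot all differ -> CONFLICT
i=2: L=echo R=echo -> agree -> echo
Conflict count: 1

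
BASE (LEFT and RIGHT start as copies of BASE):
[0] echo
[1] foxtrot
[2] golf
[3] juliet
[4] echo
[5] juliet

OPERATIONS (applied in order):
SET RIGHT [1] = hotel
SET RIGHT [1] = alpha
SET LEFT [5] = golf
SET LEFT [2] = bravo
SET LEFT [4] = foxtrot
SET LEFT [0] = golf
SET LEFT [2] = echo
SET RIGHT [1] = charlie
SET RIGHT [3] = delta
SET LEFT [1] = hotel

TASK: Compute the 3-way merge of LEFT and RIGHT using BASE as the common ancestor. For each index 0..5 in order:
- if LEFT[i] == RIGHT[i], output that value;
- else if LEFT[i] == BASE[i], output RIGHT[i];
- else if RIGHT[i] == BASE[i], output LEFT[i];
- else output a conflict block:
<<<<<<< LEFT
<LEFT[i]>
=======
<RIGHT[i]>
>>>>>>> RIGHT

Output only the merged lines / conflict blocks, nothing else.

Final LEFT:  [golf, hotel, echo, juliet, foxtrot, golf]
Final RIGHT: [echo, charlie, golf, delta, echo, juliet]
i=0: L=golf, R=echo=BASE -> take LEFT -> golf
i=1: BASE=foxtrot L=hotel R=charlie all differ -> CONFLICT
i=2: L=echo, R=golf=BASE -> take LEFT -> echo
i=3: L=juliet=BASE, R=delta -> take RIGHT -> delta
i=4: L=foxtrot, R=echo=BASE -> take LEFT -> foxtrot
i=5: L=golf, R=juliet=BASE -> take LEFT -> golf

Answer: golf
<<<<<<< LEFT
hotel
=======
charlie
>>>>>>> RIGHT
echo
delta
foxtrot
golf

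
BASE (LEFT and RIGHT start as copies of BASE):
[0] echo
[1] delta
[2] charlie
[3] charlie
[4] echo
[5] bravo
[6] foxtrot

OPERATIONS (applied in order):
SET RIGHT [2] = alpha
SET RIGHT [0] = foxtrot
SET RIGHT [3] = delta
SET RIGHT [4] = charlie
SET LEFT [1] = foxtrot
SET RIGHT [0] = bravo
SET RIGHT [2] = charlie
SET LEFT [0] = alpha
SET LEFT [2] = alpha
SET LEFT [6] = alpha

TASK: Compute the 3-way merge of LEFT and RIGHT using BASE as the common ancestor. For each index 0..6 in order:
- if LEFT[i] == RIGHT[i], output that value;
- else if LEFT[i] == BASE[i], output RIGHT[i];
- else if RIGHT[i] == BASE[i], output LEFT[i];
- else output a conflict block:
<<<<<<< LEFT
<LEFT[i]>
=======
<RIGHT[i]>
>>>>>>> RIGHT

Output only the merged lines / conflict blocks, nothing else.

Final LEFT:  [alpha, foxtrot, alpha, charlie, echo, bravo, alpha]
Final RIGHT: [bravo, delta, charlie, delta, charlie, bravo, foxtrot]
i=0: BASE=echo L=alpha R=bravo all differ -> CONFLICT
i=1: L=foxtrot, R=delta=BASE -> take LEFT -> foxtrot
i=2: L=alpha, R=charlie=BASE -> take LEFT -> alpha
i=3: L=charlie=BASE, R=delta -> take RIGHT -> delta
i=4: L=echo=BASE, R=charlie -> take RIGHT -> charlie
i=5: L=bravo R=bravo -> agree -> bravo
i=6: L=alpha, R=foxtrot=BASE -> take LEFT -> alpha

Answer: <<<<<<< LEFT
alpha
=======
bravo
>>>>>>> RIGHT
foxtrot
alpha
delta
charlie
bravo
alpha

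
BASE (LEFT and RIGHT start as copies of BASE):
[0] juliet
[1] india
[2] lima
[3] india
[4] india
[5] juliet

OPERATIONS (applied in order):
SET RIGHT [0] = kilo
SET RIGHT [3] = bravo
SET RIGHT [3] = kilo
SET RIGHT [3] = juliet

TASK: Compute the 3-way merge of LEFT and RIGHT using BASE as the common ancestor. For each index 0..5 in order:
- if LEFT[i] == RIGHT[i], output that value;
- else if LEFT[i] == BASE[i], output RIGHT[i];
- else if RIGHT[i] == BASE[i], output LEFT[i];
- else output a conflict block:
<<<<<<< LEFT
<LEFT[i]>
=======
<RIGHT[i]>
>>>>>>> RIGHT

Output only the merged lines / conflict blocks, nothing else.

Answer: kilo
india
lima
juliet
india
juliet

Derivation:
Final LEFT:  [juliet, india, lima, india, india, juliet]
Final RIGHT: [kilo, india, lima, juliet, india, juliet]
i=0: L=juliet=BASE, R=kilo -> take RIGHT -> kilo
i=1: L=india R=india -> agree -> india
i=2: L=lima R=lima -> agree -> lima
i=3: L=india=BASE, R=juliet -> take RIGHT -> juliet
i=4: L=india R=india -> agree -> india
i=5: L=juliet R=juliet -> agree -> juliet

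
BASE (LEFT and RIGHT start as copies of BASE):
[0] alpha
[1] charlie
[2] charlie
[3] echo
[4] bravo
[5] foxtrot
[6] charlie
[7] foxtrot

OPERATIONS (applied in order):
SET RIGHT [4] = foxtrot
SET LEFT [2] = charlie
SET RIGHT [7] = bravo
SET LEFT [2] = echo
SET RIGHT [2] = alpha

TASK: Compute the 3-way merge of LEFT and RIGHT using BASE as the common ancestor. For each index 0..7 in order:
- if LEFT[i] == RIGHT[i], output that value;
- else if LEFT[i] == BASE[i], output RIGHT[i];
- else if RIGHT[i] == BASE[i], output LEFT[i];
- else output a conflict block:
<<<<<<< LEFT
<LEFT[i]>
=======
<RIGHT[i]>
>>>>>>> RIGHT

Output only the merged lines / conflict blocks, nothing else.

Final LEFT:  [alpha, charlie, echo, echo, bravo, foxtrot, charlie, foxtrot]
Final RIGHT: [alpha, charlie, alpha, echo, foxtrot, foxtrot, charlie, bravo]
i=0: L=alpha R=alpha -> agree -> alpha
i=1: L=charlie R=charlie -> agree -> charlie
i=2: BASE=charlie L=echo R=alpha all differ -> CONFLICT
i=3: L=echo R=echo -> agree -> echo
i=4: L=bravo=BASE, R=foxtrot -> take RIGHT -> foxtrot
i=5: L=foxtrot R=foxtrot -> agree -> foxtrot
i=6: L=charlie R=charlie -> agree -> charlie
i=7: L=foxtrot=BASE, R=bravo -> take RIGHT -> bravo

Answer: alpha
charlie
<<<<<<< LEFT
echo
=======
alpha
>>>>>>> RIGHT
echo
foxtrot
foxtrot
charlie
bravo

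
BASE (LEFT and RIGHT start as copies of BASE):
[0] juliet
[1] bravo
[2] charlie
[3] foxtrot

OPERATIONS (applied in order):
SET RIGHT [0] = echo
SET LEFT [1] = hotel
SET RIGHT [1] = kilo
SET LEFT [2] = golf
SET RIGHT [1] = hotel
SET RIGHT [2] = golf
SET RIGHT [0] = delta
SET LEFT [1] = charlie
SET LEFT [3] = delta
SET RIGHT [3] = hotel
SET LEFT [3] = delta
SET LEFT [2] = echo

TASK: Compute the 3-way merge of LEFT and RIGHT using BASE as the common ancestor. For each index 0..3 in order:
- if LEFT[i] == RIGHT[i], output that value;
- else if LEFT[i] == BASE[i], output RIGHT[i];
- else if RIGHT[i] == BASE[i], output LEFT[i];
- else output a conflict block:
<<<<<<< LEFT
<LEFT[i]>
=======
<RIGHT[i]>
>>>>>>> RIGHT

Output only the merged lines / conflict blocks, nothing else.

Answer: delta
<<<<<<< LEFT
charlie
=======
hotel
>>>>>>> RIGHT
<<<<<<< LEFT
echo
=======
golf
>>>>>>> RIGHT
<<<<<<< LEFT
delta
=======
hotel
>>>>>>> RIGHT

Derivation:
Final LEFT:  [juliet, charlie, echo, delta]
Final RIGHT: [delta, hotel, golf, hotel]
i=0: L=juliet=BASE, R=delta -> take RIGHT -> delta
i=1: BASE=bravo L=charlie R=hotel all differ -> CONFLICT
i=2: BASE=charlie L=echo R=golf all differ -> CONFLICT
i=3: BASE=foxtrot L=delta R=hotel all differ -> CONFLICT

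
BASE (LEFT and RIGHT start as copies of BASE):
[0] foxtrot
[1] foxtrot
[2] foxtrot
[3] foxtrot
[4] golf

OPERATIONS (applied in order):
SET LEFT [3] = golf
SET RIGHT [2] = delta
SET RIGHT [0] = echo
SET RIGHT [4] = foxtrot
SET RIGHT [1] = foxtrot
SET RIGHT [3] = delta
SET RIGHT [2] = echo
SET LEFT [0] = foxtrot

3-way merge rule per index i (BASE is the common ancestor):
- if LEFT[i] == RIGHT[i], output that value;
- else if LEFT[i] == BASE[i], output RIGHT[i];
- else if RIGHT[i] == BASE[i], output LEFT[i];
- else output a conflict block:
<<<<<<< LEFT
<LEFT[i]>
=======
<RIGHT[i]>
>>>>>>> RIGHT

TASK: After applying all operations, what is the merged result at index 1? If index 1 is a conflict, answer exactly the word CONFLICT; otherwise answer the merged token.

Answer: foxtrot

Derivation:
Final LEFT:  [foxtrot, foxtrot, foxtrot, golf, golf]
Final RIGHT: [echo, foxtrot, echo, delta, foxtrot]
i=0: L=foxtrot=BASE, R=echo -> take RIGHT -> echo
i=1: L=foxtrot R=foxtrot -> agree -> foxtrot
i=2: L=foxtrot=BASE, R=echo -> take RIGHT -> echo
i=3: BASE=foxtrot L=golf R=delta all differ -> CONFLICT
i=4: L=golf=BASE, R=foxtrot -> take RIGHT -> foxtrot
Index 1 -> foxtrot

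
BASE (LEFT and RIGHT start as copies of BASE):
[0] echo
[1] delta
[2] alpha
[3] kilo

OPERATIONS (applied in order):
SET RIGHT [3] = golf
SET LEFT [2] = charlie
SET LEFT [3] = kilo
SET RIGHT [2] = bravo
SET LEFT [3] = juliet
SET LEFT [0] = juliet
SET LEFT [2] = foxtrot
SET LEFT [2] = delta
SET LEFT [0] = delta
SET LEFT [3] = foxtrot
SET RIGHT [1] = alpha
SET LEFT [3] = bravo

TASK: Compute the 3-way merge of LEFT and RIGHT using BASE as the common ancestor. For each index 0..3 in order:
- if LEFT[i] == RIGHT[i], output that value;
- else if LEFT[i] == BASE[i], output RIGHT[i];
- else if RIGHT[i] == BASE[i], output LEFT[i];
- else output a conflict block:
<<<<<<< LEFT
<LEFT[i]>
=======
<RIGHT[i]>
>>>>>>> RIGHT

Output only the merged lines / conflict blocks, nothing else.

Answer: delta
alpha
<<<<<<< LEFT
delta
=======
bravo
>>>>>>> RIGHT
<<<<<<< LEFT
bravo
=======
golf
>>>>>>> RIGHT

Derivation:
Final LEFT:  [delta, delta, delta, bravo]
Final RIGHT: [echo, alpha, bravo, golf]
i=0: L=delta, R=echo=BASE -> take LEFT -> delta
i=1: L=delta=BASE, R=alpha -> take RIGHT -> alpha
i=2: BASE=alpha L=delta R=bravo all differ -> CONFLICT
i=3: BASE=kilo L=bravo R=golf all differ -> CONFLICT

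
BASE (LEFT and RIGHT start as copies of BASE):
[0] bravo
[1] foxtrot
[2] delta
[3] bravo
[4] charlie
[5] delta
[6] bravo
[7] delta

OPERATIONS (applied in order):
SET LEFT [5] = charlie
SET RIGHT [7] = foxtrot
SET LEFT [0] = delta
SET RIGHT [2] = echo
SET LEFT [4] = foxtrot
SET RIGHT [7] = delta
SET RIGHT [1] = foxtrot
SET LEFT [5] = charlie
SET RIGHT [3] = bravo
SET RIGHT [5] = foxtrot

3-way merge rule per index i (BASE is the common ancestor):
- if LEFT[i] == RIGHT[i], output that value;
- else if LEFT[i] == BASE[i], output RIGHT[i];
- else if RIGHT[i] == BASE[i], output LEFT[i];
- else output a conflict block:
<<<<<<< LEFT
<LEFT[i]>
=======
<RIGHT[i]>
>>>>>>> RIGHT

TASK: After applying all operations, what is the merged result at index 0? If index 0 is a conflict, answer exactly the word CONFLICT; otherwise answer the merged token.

Answer: delta

Derivation:
Final LEFT:  [delta, foxtrot, delta, bravo, foxtrot, charlie, bravo, delta]
Final RIGHT: [bravo, foxtrot, echo, bravo, charlie, foxtrot, bravo, delta]
i=0: L=delta, R=bravo=BASE -> take LEFT -> delta
i=1: L=foxtrot R=foxtrot -> agree -> foxtrot
i=2: L=delta=BASE, R=echo -> take RIGHT -> echo
i=3: L=bravo R=bravo -> agree -> bravo
i=4: L=foxtrot, R=charlie=BASE -> take LEFT -> foxtrot
i=5: BASE=delta L=charlie R=foxtrot all differ -> CONFLICT
i=6: L=bravo R=bravo -> agree -> bravo
i=7: L=delta R=delta -> agree -> delta
Index 0 -> delta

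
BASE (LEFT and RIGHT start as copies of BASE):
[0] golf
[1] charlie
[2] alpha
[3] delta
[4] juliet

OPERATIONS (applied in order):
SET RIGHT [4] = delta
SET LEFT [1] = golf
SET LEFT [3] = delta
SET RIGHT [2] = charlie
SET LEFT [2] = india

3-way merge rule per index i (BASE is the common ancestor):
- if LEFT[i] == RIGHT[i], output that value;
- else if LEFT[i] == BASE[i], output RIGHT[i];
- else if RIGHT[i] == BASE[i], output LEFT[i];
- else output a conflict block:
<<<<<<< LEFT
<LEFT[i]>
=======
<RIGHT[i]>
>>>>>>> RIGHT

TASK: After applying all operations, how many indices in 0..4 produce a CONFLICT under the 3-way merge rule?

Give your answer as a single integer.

Final LEFT:  [golf, golf, india, delta, juliet]
Final RIGHT: [golf, charlie, charlie, delta, delta]
i=0: L=golf R=golf -> agree -> golf
i=1: L=golf, R=charlie=BASE -> take LEFT -> golf
i=2: BASE=alpha L=india R=charlie all differ -> CONFLICT
i=3: L=delta R=delta -> agree -> delta
i=4: L=juliet=BASE, R=delta -> take RIGHT -> delta
Conflict count: 1

Answer: 1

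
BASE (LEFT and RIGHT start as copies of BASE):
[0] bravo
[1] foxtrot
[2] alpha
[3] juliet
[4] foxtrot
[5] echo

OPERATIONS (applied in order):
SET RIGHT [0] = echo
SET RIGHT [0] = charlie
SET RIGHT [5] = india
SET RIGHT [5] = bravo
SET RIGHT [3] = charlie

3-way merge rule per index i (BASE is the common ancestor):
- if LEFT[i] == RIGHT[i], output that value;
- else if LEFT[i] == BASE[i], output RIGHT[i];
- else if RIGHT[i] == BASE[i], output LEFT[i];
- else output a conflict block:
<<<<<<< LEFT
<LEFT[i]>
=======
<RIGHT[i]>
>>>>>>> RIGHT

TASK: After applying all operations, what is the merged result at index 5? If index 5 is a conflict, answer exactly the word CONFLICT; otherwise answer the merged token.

Answer: bravo

Derivation:
Final LEFT:  [bravo, foxtrot, alpha, juliet, foxtrot, echo]
Final RIGHT: [charlie, foxtrot, alpha, charlie, foxtrot, bravo]
i=0: L=bravo=BASE, R=charlie -> take RIGHT -> charlie
i=1: L=foxtrot R=foxtrot -> agree -> foxtrot
i=2: L=alpha R=alpha -> agree -> alpha
i=3: L=juliet=BASE, R=charlie -> take RIGHT -> charlie
i=4: L=foxtrot R=foxtrot -> agree -> foxtrot
i=5: L=echo=BASE, R=bravo -> take RIGHT -> bravo
Index 5 -> bravo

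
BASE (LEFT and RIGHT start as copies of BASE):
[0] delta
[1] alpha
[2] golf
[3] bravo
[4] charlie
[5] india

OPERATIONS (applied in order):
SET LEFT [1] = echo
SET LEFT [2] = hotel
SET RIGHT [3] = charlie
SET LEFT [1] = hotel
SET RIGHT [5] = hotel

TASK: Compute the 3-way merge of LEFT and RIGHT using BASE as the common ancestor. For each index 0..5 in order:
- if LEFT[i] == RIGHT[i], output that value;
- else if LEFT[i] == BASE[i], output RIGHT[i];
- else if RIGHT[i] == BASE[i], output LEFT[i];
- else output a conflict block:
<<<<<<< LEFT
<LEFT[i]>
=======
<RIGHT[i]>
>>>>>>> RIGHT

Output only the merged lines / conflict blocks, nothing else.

Answer: delta
hotel
hotel
charlie
charlie
hotel

Derivation:
Final LEFT:  [delta, hotel, hotel, bravo, charlie, india]
Final RIGHT: [delta, alpha, golf, charlie, charlie, hotel]
i=0: L=delta R=delta -> agree -> delta
i=1: L=hotel, R=alpha=BASE -> take LEFT -> hotel
i=2: L=hotel, R=golf=BASE -> take LEFT -> hotel
i=3: L=bravo=BASE, R=charlie -> take RIGHT -> charlie
i=4: L=charlie R=charlie -> agree -> charlie
i=5: L=india=BASE, R=hotel -> take RIGHT -> hotel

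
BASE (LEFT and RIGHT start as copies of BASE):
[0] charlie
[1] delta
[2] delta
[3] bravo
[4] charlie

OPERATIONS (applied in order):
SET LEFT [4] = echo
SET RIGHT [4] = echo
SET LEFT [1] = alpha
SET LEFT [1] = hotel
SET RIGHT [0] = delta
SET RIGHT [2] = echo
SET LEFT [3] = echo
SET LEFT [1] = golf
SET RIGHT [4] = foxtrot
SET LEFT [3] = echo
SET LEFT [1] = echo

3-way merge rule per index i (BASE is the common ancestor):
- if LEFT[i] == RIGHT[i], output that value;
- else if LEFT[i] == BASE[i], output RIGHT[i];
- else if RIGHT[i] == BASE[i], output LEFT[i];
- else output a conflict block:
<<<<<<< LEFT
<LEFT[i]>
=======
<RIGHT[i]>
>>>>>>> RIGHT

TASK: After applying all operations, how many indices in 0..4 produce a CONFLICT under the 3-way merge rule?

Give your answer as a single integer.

Final LEFT:  [charlie, echo, delta, echo, echo]
Final RIGHT: [delta, delta, echo, bravo, foxtrot]
i=0: L=charlie=BASE, R=delta -> take RIGHT -> delta
i=1: L=echo, R=delta=BASE -> take LEFT -> echo
i=2: L=delta=BASE, R=echo -> take RIGHT -> echo
i=3: L=echo, R=bravo=BASE -> take LEFT -> echo
i=4: BASE=charlie L=echo R=foxtrot all differ -> CONFLICT
Conflict count: 1

Answer: 1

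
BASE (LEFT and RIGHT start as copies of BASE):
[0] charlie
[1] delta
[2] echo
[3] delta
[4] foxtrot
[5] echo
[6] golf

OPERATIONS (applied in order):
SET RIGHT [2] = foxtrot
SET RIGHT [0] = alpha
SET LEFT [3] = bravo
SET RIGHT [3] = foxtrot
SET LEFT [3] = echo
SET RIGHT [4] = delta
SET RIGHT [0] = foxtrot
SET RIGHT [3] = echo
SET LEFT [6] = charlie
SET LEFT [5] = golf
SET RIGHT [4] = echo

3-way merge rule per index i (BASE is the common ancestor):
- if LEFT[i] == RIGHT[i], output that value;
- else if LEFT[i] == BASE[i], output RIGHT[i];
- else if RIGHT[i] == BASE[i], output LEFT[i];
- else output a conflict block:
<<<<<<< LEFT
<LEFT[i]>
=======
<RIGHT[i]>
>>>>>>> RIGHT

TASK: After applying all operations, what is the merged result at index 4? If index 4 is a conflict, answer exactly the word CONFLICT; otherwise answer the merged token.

Answer: echo

Derivation:
Final LEFT:  [charlie, delta, echo, echo, foxtrot, golf, charlie]
Final RIGHT: [foxtrot, delta, foxtrot, echo, echo, echo, golf]
i=0: L=charlie=BASE, R=foxtrot -> take RIGHT -> foxtrot
i=1: L=delta R=delta -> agree -> delta
i=2: L=echo=BASE, R=foxtrot -> take RIGHT -> foxtrot
i=3: L=echo R=echo -> agree -> echo
i=4: L=foxtrot=BASE, R=echo -> take RIGHT -> echo
i=5: L=golf, R=echo=BASE -> take LEFT -> golf
i=6: L=charlie, R=golf=BASE -> take LEFT -> charlie
Index 4 -> echo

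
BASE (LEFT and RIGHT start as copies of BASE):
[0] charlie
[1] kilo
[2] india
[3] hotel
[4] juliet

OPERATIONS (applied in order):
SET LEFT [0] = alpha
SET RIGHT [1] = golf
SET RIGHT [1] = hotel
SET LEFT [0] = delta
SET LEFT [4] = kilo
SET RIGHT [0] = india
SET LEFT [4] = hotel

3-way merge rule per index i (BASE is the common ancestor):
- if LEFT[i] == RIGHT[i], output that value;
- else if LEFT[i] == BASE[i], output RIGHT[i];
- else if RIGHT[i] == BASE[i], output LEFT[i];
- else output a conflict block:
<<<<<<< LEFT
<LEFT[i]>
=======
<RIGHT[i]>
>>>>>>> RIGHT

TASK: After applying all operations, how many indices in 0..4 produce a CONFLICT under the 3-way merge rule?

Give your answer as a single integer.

Answer: 1

Derivation:
Final LEFT:  [delta, kilo, india, hotel, hotel]
Final RIGHT: [india, hotel, india, hotel, juliet]
i=0: BASE=charlie L=delta R=india all differ -> CONFLICT
i=1: L=kilo=BASE, R=hotel -> take RIGHT -> hotel
i=2: L=india R=india -> agree -> india
i=3: L=hotel R=hotel -> agree -> hotel
i=4: L=hotel, R=juliet=BASE -> take LEFT -> hotel
Conflict count: 1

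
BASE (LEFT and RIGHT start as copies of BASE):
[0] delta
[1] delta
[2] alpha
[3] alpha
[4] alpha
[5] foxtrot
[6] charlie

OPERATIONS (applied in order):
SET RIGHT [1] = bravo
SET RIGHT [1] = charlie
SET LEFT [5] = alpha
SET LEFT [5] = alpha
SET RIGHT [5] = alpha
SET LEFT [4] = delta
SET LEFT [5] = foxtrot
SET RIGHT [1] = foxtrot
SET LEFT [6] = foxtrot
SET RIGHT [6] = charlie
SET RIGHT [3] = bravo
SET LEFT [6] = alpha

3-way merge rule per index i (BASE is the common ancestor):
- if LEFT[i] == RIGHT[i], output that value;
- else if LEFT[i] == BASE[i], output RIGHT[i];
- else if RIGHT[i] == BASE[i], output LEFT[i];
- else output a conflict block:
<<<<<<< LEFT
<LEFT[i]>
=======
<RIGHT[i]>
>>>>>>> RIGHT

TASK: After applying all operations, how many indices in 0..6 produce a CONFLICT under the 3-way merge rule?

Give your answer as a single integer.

Answer: 0

Derivation:
Final LEFT:  [delta, delta, alpha, alpha, delta, foxtrot, alpha]
Final RIGHT: [delta, foxtrot, alpha, bravo, alpha, alpha, charlie]
i=0: L=delta R=delta -> agree -> delta
i=1: L=delta=BASE, R=foxtrot -> take RIGHT -> foxtrot
i=2: L=alpha R=alpha -> agree -> alpha
i=3: L=alpha=BASE, R=bravo -> take RIGHT -> bravo
i=4: L=delta, R=alpha=BASE -> take LEFT -> delta
i=5: L=foxtrot=BASE, R=alpha -> take RIGHT -> alpha
i=6: L=alpha, R=charlie=BASE -> take LEFT -> alpha
Conflict count: 0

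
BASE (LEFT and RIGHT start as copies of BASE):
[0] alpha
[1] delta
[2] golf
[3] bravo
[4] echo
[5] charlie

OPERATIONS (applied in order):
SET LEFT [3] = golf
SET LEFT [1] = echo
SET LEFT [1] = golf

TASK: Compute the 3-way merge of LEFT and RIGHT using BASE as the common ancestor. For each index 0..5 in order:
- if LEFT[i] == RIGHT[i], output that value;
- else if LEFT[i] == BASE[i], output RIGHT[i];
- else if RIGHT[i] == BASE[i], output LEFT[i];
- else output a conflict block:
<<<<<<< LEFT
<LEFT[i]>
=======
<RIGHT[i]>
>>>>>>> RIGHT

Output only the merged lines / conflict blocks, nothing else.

Final LEFT:  [alpha, golf, golf, golf, echo, charlie]
Final RIGHT: [alpha, delta, golf, bravo, echo, charlie]
i=0: L=alpha R=alpha -> agree -> alpha
i=1: L=golf, R=delta=BASE -> take LEFT -> golf
i=2: L=golf R=golf -> agree -> golf
i=3: L=golf, R=bravo=BASE -> take LEFT -> golf
i=4: L=echo R=echo -> agree -> echo
i=5: L=charlie R=charlie -> agree -> charlie

Answer: alpha
golf
golf
golf
echo
charlie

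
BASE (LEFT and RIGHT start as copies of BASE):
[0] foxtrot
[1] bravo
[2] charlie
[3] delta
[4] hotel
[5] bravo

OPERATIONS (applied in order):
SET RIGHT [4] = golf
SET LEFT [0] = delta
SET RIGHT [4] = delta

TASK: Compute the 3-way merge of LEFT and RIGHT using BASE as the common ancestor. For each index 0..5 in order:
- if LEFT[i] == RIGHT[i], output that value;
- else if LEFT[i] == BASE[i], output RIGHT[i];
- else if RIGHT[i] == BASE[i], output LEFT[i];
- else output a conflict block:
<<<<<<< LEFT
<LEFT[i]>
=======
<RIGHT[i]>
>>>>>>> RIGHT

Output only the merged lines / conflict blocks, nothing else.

Answer: delta
bravo
charlie
delta
delta
bravo

Derivation:
Final LEFT:  [delta, bravo, charlie, delta, hotel, bravo]
Final RIGHT: [foxtrot, bravo, charlie, delta, delta, bravo]
i=0: L=delta, R=foxtrot=BASE -> take LEFT -> delta
i=1: L=bravo R=bravo -> agree -> bravo
i=2: L=charlie R=charlie -> agree -> charlie
i=3: L=delta R=delta -> agree -> delta
i=4: L=hotel=BASE, R=delta -> take RIGHT -> delta
i=5: L=bravo R=bravo -> agree -> bravo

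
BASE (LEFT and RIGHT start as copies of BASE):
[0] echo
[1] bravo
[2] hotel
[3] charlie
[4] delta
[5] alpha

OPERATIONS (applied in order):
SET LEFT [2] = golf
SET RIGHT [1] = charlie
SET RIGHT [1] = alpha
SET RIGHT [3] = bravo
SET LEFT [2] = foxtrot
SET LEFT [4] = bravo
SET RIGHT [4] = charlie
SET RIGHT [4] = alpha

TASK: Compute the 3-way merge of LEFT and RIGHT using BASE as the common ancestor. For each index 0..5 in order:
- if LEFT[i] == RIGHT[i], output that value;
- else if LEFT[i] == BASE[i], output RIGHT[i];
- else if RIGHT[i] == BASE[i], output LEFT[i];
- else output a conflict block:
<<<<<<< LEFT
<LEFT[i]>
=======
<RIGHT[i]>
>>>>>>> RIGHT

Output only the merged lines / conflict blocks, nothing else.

Answer: echo
alpha
foxtrot
bravo
<<<<<<< LEFT
bravo
=======
alpha
>>>>>>> RIGHT
alpha

Derivation:
Final LEFT:  [echo, bravo, foxtrot, charlie, bravo, alpha]
Final RIGHT: [echo, alpha, hotel, bravo, alpha, alpha]
i=0: L=echo R=echo -> agree -> echo
i=1: L=bravo=BASE, R=alpha -> take RIGHT -> alpha
i=2: L=foxtrot, R=hotel=BASE -> take LEFT -> foxtrot
i=3: L=charlie=BASE, R=bravo -> take RIGHT -> bravo
i=4: BASE=delta L=bravo R=alpha all differ -> CONFLICT
i=5: L=alpha R=alpha -> agree -> alpha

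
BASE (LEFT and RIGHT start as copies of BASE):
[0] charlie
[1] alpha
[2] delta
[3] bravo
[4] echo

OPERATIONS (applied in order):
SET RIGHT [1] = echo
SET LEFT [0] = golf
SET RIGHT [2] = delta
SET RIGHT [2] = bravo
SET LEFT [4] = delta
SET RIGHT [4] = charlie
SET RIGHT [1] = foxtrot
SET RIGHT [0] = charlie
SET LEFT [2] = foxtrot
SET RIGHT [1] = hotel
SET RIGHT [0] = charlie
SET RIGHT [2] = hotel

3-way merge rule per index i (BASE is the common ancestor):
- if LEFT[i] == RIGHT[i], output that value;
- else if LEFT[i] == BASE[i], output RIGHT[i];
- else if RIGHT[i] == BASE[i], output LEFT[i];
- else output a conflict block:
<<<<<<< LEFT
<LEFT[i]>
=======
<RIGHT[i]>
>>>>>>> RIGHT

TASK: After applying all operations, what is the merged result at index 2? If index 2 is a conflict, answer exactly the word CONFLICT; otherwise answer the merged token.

Answer: CONFLICT

Derivation:
Final LEFT:  [golf, alpha, foxtrot, bravo, delta]
Final RIGHT: [charlie, hotel, hotel, bravo, charlie]
i=0: L=golf, R=charlie=BASE -> take LEFT -> golf
i=1: L=alpha=BASE, R=hotel -> take RIGHT -> hotel
i=2: BASE=delta L=foxtrot R=hotel all differ -> CONFLICT
i=3: L=bravo R=bravo -> agree -> bravo
i=4: BASE=echo L=delta R=charlie all differ -> CONFLICT
Index 2 -> CONFLICT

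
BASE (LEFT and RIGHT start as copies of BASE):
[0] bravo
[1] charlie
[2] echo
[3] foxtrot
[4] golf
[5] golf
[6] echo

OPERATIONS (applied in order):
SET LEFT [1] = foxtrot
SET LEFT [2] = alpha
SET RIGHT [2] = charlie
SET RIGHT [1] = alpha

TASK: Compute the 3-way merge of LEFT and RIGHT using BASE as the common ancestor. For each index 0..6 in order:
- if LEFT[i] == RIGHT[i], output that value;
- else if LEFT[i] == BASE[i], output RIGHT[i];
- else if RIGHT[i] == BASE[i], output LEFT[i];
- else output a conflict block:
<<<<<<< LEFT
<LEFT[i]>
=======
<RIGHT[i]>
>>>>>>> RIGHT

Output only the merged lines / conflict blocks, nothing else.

Final LEFT:  [bravo, foxtrot, alpha, foxtrot, golf, golf, echo]
Final RIGHT: [bravo, alpha, charlie, foxtrot, golf, golf, echo]
i=0: L=bravo R=bravo -> agree -> bravo
i=1: BASE=charlie L=foxtrot R=alpha all differ -> CONFLICT
i=2: BASE=echo L=alpha R=charlie all differ -> CONFLICT
i=3: L=foxtrot R=foxtrot -> agree -> foxtrot
i=4: L=golf R=golf -> agree -> golf
i=5: L=golf R=golf -> agree -> golf
i=6: L=echo R=echo -> agree -> echo

Answer: bravo
<<<<<<< LEFT
foxtrot
=======
alpha
>>>>>>> RIGHT
<<<<<<< LEFT
alpha
=======
charlie
>>>>>>> RIGHT
foxtrot
golf
golf
echo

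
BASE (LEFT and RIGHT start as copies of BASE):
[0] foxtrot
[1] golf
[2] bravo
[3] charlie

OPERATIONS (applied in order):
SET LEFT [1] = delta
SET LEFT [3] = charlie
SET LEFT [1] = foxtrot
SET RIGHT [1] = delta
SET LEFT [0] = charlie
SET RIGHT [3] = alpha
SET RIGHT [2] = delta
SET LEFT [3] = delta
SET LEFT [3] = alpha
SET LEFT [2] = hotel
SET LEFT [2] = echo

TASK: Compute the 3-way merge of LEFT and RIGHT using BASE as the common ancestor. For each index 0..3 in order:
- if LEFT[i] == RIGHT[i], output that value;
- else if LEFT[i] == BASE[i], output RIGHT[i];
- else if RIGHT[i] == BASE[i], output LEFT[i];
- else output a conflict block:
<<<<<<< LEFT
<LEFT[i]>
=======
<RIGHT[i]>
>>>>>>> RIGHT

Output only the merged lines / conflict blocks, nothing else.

Answer: charlie
<<<<<<< LEFT
foxtrot
=======
delta
>>>>>>> RIGHT
<<<<<<< LEFT
echo
=======
delta
>>>>>>> RIGHT
alpha

Derivation:
Final LEFT:  [charlie, foxtrot, echo, alpha]
Final RIGHT: [foxtrot, delta, delta, alpha]
i=0: L=charlie, R=foxtrot=BASE -> take LEFT -> charlie
i=1: BASE=golf L=foxtrot R=delta all differ -> CONFLICT
i=2: BASE=bravo L=echo R=delta all differ -> CONFLICT
i=3: L=alpha R=alpha -> agree -> alpha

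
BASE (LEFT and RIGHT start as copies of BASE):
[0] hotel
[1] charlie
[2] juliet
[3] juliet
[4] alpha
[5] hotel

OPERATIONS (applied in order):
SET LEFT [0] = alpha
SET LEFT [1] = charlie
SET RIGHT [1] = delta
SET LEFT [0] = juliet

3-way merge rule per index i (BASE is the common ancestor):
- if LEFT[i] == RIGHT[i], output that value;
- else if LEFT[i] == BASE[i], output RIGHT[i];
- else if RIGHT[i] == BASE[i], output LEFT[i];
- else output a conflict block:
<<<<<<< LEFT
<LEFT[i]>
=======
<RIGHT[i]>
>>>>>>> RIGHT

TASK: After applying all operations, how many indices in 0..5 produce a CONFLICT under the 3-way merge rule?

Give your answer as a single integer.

Answer: 0

Derivation:
Final LEFT:  [juliet, charlie, juliet, juliet, alpha, hotel]
Final RIGHT: [hotel, delta, juliet, juliet, alpha, hotel]
i=0: L=juliet, R=hotel=BASE -> take LEFT -> juliet
i=1: L=charlie=BASE, R=delta -> take RIGHT -> delta
i=2: L=juliet R=juliet -> agree -> juliet
i=3: L=juliet R=juliet -> agree -> juliet
i=4: L=alpha R=alpha -> agree -> alpha
i=5: L=hotel R=hotel -> agree -> hotel
Conflict count: 0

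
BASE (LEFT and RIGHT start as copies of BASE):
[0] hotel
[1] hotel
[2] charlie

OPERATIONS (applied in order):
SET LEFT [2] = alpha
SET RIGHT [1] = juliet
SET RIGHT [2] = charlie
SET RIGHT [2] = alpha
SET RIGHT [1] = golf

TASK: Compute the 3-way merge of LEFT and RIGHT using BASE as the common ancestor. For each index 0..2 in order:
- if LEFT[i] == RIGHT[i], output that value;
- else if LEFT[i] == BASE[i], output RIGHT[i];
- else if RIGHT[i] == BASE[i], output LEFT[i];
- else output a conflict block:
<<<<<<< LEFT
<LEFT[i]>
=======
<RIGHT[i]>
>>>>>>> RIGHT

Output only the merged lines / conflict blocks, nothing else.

Final LEFT:  [hotel, hotel, alpha]
Final RIGHT: [hotel, golf, alpha]
i=0: L=hotel R=hotel -> agree -> hotel
i=1: L=hotel=BASE, R=golf -> take RIGHT -> golf
i=2: L=alpha R=alpha -> agree -> alpha

Answer: hotel
golf
alpha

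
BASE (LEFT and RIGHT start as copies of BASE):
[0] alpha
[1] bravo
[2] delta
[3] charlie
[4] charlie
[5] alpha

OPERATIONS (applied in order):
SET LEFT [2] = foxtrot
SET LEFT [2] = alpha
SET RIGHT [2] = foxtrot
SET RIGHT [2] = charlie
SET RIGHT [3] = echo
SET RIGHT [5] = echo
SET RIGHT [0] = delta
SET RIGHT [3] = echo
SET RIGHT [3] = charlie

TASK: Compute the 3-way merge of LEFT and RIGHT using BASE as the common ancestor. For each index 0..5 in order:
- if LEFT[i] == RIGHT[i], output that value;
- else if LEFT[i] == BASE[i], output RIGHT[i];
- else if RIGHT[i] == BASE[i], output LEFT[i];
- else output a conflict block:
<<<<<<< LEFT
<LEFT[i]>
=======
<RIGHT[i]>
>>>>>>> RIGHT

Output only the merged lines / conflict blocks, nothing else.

Answer: delta
bravo
<<<<<<< LEFT
alpha
=======
charlie
>>>>>>> RIGHT
charlie
charlie
echo

Derivation:
Final LEFT:  [alpha, bravo, alpha, charlie, charlie, alpha]
Final RIGHT: [delta, bravo, charlie, charlie, charlie, echo]
i=0: L=alpha=BASE, R=delta -> take RIGHT -> delta
i=1: L=bravo R=bravo -> agree -> bravo
i=2: BASE=delta L=alpha R=charlie all differ -> CONFLICT
i=3: L=charlie R=charlie -> agree -> charlie
i=4: L=charlie R=charlie -> agree -> charlie
i=5: L=alpha=BASE, R=echo -> take RIGHT -> echo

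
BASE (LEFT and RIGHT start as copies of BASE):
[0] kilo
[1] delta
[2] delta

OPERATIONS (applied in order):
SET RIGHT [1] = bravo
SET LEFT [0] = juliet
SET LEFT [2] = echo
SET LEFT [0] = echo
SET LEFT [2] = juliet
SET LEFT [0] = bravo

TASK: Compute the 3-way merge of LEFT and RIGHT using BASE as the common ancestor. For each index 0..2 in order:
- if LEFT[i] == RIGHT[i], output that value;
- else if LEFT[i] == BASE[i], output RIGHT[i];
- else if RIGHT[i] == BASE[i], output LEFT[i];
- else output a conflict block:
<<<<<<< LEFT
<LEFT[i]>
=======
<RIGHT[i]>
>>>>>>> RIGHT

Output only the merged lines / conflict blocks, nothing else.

Answer: bravo
bravo
juliet

Derivation:
Final LEFT:  [bravo, delta, juliet]
Final RIGHT: [kilo, bravo, delta]
i=0: L=bravo, R=kilo=BASE -> take LEFT -> bravo
i=1: L=delta=BASE, R=bravo -> take RIGHT -> bravo
i=2: L=juliet, R=delta=BASE -> take LEFT -> juliet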